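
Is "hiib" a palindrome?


Word: "hiib"
Reversed: "biih"
Forward == Backward? hiib != biih
Palindrome = No


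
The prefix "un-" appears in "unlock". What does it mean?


Prefix: un-
Example: unlock (un- + lock)
Meaning = not / reverse


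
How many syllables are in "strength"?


Word: "strength"
Syllable breakdown: strength
Counting: 1 part
= 1 syllable


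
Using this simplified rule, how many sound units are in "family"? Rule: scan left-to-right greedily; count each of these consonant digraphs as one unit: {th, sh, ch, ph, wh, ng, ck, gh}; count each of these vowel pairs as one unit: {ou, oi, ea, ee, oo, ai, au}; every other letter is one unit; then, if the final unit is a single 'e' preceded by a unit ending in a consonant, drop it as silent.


Word: "family" (6 letters)
Left-to-right scan:
  1. 'f' (letter)
  2. 'a' (letter)
  3. 'm' (letter)
  4. 'i' (letter)
  5. 'l' (letter)
  6. 'y' (letter)
Units from scan: 6
Sound units = 6 units


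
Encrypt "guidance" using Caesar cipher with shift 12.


Word: "guidance"
Shift: 12
Each letter → (letter + shift) mod 26:
  'g' (6) + 12 = 18 → 's'
  'u' (20) + 12 = 6 → 'g'
  'i' (8) + 12 = 20 → 'u'
  'd' (3) + 12 = 15 → 'p'
  'a' (0) + 12 = 12 → 'm'
  'n' (13) + 12 = 25 → 'z'
  'c' (2) + 12 = 14 → 'o'
  'e' (4) + 12 = 16 → 'q'
Result = "sgupmzoq"


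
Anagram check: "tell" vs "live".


Word 1: "tell" → sorted: ellt
Word 2: "live" → sorted: eilv
Same letters? ellt != eilv
Anagram = No


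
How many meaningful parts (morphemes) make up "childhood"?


Word: "childhood"
Morphemes: child / -hood
Each morpheme carries meaning
= 2 morphemes


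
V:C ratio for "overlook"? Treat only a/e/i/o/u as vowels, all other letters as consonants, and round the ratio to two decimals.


Word: "overlook"
Vowels (a,e,i,o,u): 4
Consonants: 4
Ratio = 4/4
= 1.00


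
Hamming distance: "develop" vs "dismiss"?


Comparing character by character (same length = 7):
  Pos 0: 'd' vs 'd' =
  Pos 1: 'e' vs 'i' !=
  Pos 2: 'v' vs 's' !=
  Pos 3: 'e' vs 'm' !=
  Pos 4: 'l' vs 'i' !=
  Pos 5: 'o' vs 's' !=
  Pos 6: 'p' vs 's' !=
Hamming distance = 6


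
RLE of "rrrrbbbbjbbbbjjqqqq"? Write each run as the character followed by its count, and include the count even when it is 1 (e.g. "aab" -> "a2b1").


String: "rrrrbbbbjbbbbjjqqqq"
Scanning for consecutive runs:
  'r' x 4
  'b' x 4
  'j' x 1
  'b' x 4
  'j' x 2
  'q' x 4
RLE = "r4b4j1b4j2q4"


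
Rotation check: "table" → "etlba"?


Word: "table", Candidate: "etlba"
Method: check if candidate is substring of word+word
"tabletable" contains "etlba"? No
Is rotation = No


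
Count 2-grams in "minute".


Word: "minute" (length 6)
Number of 2-grams = length - 2 + 1 = 6 - 2 + 1
= 5


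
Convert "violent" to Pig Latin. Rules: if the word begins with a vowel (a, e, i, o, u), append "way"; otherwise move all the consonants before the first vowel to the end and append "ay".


Word: "violent"
Starts with consonant(s) → move to end, add 'ay'
Consonant cluster: "v"
Pig Latin = "iolentvay"


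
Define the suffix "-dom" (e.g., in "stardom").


Suffix: -dom
Example: stardom = star + -dom
Meaning = state / realm


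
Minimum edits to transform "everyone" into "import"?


Word 1: "everyone" (length 8)
Word 2: "import" (length 6)
One optimal edit sequence (insert/delete/substitute each cost 1):
  1. delete 'e'  (+1)
  2. delete 'v'  (+1)
  3. substitute 'e' -> 'i'  (+1)
  4. substitute 'r' -> 'm'  (+1)
  5. substitute 'y' -> 'p'  (+1)
  6. keep 'o'
  7. substitute 'n' -> 'r'  (+1)
  8. substitute 'e' -> 't'  (+1)
Total edit operations: 7
Edit distance = 7


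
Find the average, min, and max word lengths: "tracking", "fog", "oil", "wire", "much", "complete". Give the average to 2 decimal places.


Lengths: "tracking"=8, "fog"=3, "oil"=3, "wire"=4, "much"=4, "complete"=8
Sum = 30, Count = 6
Average = 30/6 = 5.00
= avg=5.00, min=3, max=8


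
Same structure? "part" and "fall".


Pattern of "part": [0, 1, 2, 3]
Pattern of "fall": [0, 1, 2, 2]
Patterns do not match
Same pattern = No


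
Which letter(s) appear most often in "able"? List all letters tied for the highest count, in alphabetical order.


Word: "able"
Letter counts:
  'a': 1
  'b': 1
  'e': 1
  'l': 1
Maximum count = 1
Most frequent = 'a', 'b', 'e', 'l' (1 time each)


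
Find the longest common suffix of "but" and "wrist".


Word 1: "but"
Word 2: "wrist"
Comparing from end:
  Pos -1: 't' == 't'
  Pos -2: 'u' != 's' (stop)
LCS = "t" (length 1)


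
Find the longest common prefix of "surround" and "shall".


Word 1: "surround"
Word 2: "shall"
Comparing from start:
  Pos 0: 's' == 's'
  Pos 1: 'u' != 'h' (stop)
LCP = "s" (length 1)


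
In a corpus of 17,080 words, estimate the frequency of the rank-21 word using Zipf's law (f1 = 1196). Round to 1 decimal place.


Zipf's law: f(r) = f(1) / r
f(1) = 1196
f(21) = 1196 / 21
= 57.0 occurrences


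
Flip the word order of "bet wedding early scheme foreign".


Original: "bet wedding early scheme foreign"
Words (1..n): bet | wedding | early | scheme | foreign
Reversed (n..1): foreign | scheme | early | wedding | bet
Result = "foreign scheme early wedding bet"


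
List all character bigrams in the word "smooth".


Word: "smooth" (length 6)
Number of bigrams = 6 - 2 + 1 = 5
  Position 0: "sm"
  Position 1: "mo"
  Position 2: "oo"
  Position 3: "ot"
  Position 4: "th"
Bigrams = "sm", "mo", "oo", "ot", "th"


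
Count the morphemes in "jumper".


Word: "jumper"
Morphemes: jump / -er
Each morpheme carries meaning
= 2 morphemes


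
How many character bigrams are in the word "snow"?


Word: "snow" (length 4)
Number of 2-grams = length - 2 + 1 = 4 - 2 + 1
= 3


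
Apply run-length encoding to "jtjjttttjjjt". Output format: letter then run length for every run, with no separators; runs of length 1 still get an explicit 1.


String: "jtjjttttjjjt"
Scanning for consecutive runs:
  'j' x 1
  't' x 1
  'j' x 2
  't' x 4
  'j' x 3
  't' x 1
RLE = "j1t1j2t4j3t1"


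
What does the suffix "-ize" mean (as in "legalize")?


Suffix: -ize
Example: legalize = legal + -ize
Meaning = to make


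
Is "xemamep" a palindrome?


Word: "xemamep"
Reversed: "pemamex"
Forward == Backward? xemamep != pemamex
Palindrome = No


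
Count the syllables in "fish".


Word: "fish"
Syllable breakdown: fish
Counting: 1 part
= 1 syllable


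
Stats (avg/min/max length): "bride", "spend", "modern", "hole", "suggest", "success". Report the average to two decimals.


Lengths: "bride"=5, "spend"=5, "modern"=6, "hole"=4, "suggest"=7, "success"=7
Sum = 34, Count = 6
Average = 34/6 = 5.67
= avg=5.67, min=4, max=7


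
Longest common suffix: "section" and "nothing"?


Word 1: "section"
Word 2: "nothing"
Comparing from end:
  Pos -1: 'n' != 'g' (stop)
LCS = "" (length 0)


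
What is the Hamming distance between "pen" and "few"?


Comparing character by character (same length = 3):
  Pos 0: 'p' vs 'f' !=
  Pos 1: 'e' vs 'e' =
  Pos 2: 'n' vs 'w' !=
Hamming distance = 2


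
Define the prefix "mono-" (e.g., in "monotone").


Prefix: mono-
Example: monotone (mono- + tone)
Meaning = one


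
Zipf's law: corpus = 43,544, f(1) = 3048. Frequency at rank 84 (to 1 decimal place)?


Zipf's law: f(r) = f(1) / r
f(1) = 3048
f(84) = 3048 / 84
= 36.3 occurrences


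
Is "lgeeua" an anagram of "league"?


Word 1: "league" → sorted: aeeglu
Word 2: "lgeeua" → sorted: aeeglu
Same letters? aeeglu == aeeglu
Anagram = Yes


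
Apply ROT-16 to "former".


Word: "former"
Shift: 16
Each letter → (letter + shift) mod 26:
  'f' (5) + 16 = 21 → 'v'
  'o' (14) + 16 = 4 → 'e'
  'r' (17) + 16 = 7 → 'h'
  'm' (12) + 16 = 2 → 'c'
  'e' (4) + 16 = 20 → 'u'
  'r' (17) + 16 = 7 → 'h'
Result = "vehcuh"


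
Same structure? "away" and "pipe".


Pattern of "away": [0, 1, 0, 2]
Pattern of "pipe": [0, 1, 0, 2]
Patterns match
Same pattern = Yes


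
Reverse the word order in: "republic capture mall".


Original: "republic capture mall"
Words (1..n): republic | capture | mall
Reversed (n..1): mall | capture | republic
Result = "mall capture republic"


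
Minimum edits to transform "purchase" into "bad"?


Word 1: "purchase" (length 8)
Word 2: "bad" (length 3)
One optimal edit sequence (insert/delete/substitute each cost 1):
  1. delete 'p'  (+1)
  2. delete 'u'  (+1)
  3. delete 'r'  (+1)
  4. delete 'c'  (+1)
  5. substitute 'h' -> 'b'  (+1)
  6. keep 'a'
  7. delete 's'  (+1)
  8. substitute 'e' -> 'd'  (+1)
Total edit operations: 7
Edit distance = 7


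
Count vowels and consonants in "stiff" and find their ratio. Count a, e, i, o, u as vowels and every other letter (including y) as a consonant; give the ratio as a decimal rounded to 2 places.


Word: "stiff"
Vowels (a,e,i,o,u): 1
Consonants: 4
Ratio = 1/4
= 0.25


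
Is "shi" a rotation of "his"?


Word: "his", Candidate: "shi"
Method: check if candidate is substring of word+word
"hishis" contains "shi"? Yes
Is rotation = Yes


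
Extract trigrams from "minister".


Word: "minister" (length 8)
Number of trigrams = 8 - 3 + 1 = 6
  Position 0: "min"
  Position 1: "ini"
  Position 2: "nis"
  Position 3: "ist"
  Position 4: "ste"
  Position 5: "ter"
Trigrams = "min", "ini", "nis", "ist", "ste", "ter"


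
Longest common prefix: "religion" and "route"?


Word 1: "religion"
Word 2: "route"
Comparing from start:
  Pos 0: 'r' == 'r'
  Pos 1: 'e' != 'o' (stop)
LCP = "r" (length 1)


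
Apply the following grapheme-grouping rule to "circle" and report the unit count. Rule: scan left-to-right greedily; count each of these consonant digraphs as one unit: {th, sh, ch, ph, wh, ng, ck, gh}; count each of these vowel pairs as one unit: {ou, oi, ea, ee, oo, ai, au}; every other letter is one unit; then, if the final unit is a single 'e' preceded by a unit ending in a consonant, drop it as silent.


Word: "circle" (6 letters)
Left-to-right scan:
  1. 'c' (letter)
  2. 'i' (letter)
  3. 'r' (letter)
  4. 'c' (letter)
  5. 'l' (letter)
  6. 'e' (letter)
Units from scan: 6
Final unit is 'e' after a consonant -> drop as silent (-1)
Sound units = 5 units


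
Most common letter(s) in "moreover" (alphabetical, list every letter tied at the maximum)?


Word: "moreover"
Letter counts:
  'e': 2
  'm': 1
  'o': 2
  'r': 2
  'v': 1
Maximum count = 2
Most frequent = 'e', 'o', 'r' (2 times each)


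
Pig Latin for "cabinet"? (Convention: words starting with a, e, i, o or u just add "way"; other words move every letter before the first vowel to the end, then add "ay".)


Word: "cabinet"
Starts with consonant(s) → move to end, add 'ay'
Consonant cluster: "c"
Pig Latin = "abinetcay"


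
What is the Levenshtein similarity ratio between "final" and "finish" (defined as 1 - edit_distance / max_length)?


Word 1: "final" (length 5)
Word 2: "finish" (length 6)
One optimal edit sequence:
  1. keep 'f'
  2. keep 'i'
  3. keep 'n'
  4. insert 'i'  (+1)
  5. substitute 'a' -> 's'  (+1)
  6. substitute 'l' -> 'h'  (+1)
Edit distance = 3
Max length = max(5, 6) = 6
Similarity = 1 - 3/6
= 0.5000


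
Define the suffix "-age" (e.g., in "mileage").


Suffix: -age
Example: mileage = mile + -age
Meaning = result / collection


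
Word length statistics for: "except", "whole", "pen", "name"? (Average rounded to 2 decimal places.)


Lengths: "except"=6, "whole"=5, "pen"=3, "name"=4
Sum = 18, Count = 4
Average = 18/4 = 4.50
= avg=4.50, min=3, max=6


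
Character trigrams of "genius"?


Word: "genius" (length 6)
Number of trigrams = 6 - 3 + 1 = 4
  Position 0: "gen"
  Position 1: "eni"
  Position 2: "niu"
  Position 3: "ius"
Trigrams = "gen", "eni", "niu", "ius"


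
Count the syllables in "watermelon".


Word: "watermelon"
Syllable breakdown: wa | ter | mel | on
Counting: 4 parts
= 4 syllables


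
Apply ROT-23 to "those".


Word: "those"
Shift: 23
Each letter → (letter + shift) mod 26:
  't' (19) + 23 = 16 → 'q'
  'h' (7) + 23 = 4 → 'e'
  'o' (14) + 23 = 11 → 'l'
  's' (18) + 23 = 15 → 'p'
  'e' (4) + 23 = 1 → 'b'
Result = "qelpb"


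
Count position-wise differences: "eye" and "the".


Comparing character by character (same length = 3):
  Pos 0: 'e' vs 't' !=
  Pos 1: 'y' vs 'h' !=
  Pos 2: 'e' vs 'e' =
Hamming distance = 2


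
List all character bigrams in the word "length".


Word: "length" (length 6)
Number of bigrams = 6 - 2 + 1 = 5
  Position 0: "le"
  Position 1: "en"
  Position 2: "ng"
  Position 3: "gt"
  Position 4: "th"
Bigrams = "le", "en", "ng", "gt", "th"


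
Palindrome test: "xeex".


Word: "xeex"
Reversed: "xeex"
Forward == Backward? xeex == xeex
Palindrome = Yes


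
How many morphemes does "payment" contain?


Word: "payment"
Morphemes: pay | -ment
Each morpheme carries meaning
= 2 morphemes


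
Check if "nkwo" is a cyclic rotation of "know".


Word: "know", Candidate: "nkwo"
Method: check if candidate is substring of word+word
"knowknow" contains "nkwo"? No
Is rotation = No


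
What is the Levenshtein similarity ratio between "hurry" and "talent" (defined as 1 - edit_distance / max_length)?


Word 1: "hurry" (length 5)
Word 2: "talent" (length 6)
One optimal edit sequence:
  1. insert 't'  (+1)
  2. substitute 'h' -> 'a'  (+1)
  3. substitute 'u' -> 'l'  (+1)
  4. substitute 'r' -> 'e'  (+1)
  5. substitute 'r' -> 'n'  (+1)
  6. substitute 'y' -> 't'  (+1)
Edit distance = 6
Max length = max(5, 6) = 6
Similarity = 1 - 6/6
= 0.0000


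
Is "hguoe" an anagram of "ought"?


Word 1: "ought" → sorted: ghotu
Word 2: "hguoe" → sorted: eghou
Same letters? ghotu != eghou
Anagram = No


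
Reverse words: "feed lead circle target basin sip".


Original: "feed lead circle target basin sip"
Words (1..n): feed | lead | circle | target | basin | sip
Reversed (n..1): sip | basin | target | circle | lead | feed
Result = "sip basin target circle lead feed"


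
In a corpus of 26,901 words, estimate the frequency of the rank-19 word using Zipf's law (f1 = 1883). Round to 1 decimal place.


Zipf's law: f(r) = f(1) / r
f(1) = 1883
f(19) = 1883 / 19
= 99.1 occurrences


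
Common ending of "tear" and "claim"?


Word 1: "tear"
Word 2: "claim"
Comparing from end:
  Pos -1: 'r' != 'm' (stop)
LCS = "" (length 0)


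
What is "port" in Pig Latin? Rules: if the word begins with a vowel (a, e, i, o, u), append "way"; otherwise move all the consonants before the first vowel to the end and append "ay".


Word: "port"
Starts with consonant(s) → move to end, add 'ay'
Consonant cluster: "p"
Pig Latin = "ortpay"


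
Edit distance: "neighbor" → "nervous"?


Word 1: "neighbor" (length 8)
Word 2: "nervous" (length 7)
One optimal edit sequence (insert/delete/substitute each cost 1):
  1. keep 'n'
  2. keep 'e'
  3. delete 'i'  (+1)
  4. substitute 'g' -> 'r'  (+1)
  5. substitute 'h' -> 'v'  (+1)
  6. substitute 'b' -> 'o'  (+1)
  7. substitute 'o' -> 'u'  (+1)
  8. substitute 'r' -> 's'  (+1)
Total edit operations: 6
Edit distance = 6


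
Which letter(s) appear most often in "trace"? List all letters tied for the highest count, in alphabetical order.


Word: "trace"
Letter counts:
  'a': 1
  'c': 1
  'e': 1
  'r': 1
  't': 1
Maximum count = 1
Most frequent = 'a', 'c', 'e', 'r', 't' (1 time each)


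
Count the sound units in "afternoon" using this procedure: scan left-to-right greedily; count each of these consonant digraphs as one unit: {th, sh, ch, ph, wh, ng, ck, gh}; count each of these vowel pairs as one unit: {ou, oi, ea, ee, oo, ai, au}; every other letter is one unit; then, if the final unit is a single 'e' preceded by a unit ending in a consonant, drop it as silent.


Word: "afternoon" (9 letters)
Left-to-right scan:
  1. 'a' (letter)
  2. 'f' (letter)
  3. 't' (letter)
  4. 'e' (letter)
  5. 'r' (letter)
  6. 'n' (letter)
  7. 'oo' (vowel-pair)
  8. 'n' (letter)
Units from scan: 8
Sound units = 8 units


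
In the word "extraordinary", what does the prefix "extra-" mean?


Prefix: extra-
Example: extraordinary = extra- + ordinary
Meaning = beyond


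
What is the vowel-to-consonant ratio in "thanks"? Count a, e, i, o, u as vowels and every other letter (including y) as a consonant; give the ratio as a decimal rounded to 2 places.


Word: "thanks"
Vowels (a,e,i,o,u): 1
Consonants: 5
Ratio = 1/5
= 0.20


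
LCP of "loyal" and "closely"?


Word 1: "loyal"
Word 2: "closely"
Comparing from start:
  Pos 0: 'l' != 'c' (stop)
LCP = "" (length 0)


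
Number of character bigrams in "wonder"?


Word: "wonder" (length 6)
Number of 2-grams = length - 2 + 1 = 6 - 2 + 1
= 5


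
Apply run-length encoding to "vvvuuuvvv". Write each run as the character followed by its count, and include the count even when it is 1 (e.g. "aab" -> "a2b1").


String: "vvvuuuvvv"
Scanning for consecutive runs:
  'v' x 3
  'u' x 3
  'v' x 3
RLE = "v3u3v3"


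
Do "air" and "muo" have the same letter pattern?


Pattern of "air": [0, 1, 2]
Pattern of "muo": [0, 1, 2]
Patterns match
Same pattern = Yes


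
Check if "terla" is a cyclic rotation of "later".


Word: "later", Candidate: "terla"
Method: check if candidate is substring of word+word
"laterlater" contains "terla"? Yes
Is rotation = Yes


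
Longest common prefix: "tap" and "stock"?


Word 1: "tap"
Word 2: "stock"
Comparing from start:
  Pos 0: 't' != 's' (stop)
LCP = "" (length 0)


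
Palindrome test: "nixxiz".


Word: "nixxiz"
Reversed: "zixxin"
Forward == Backward? nixxiz != zixxin
Palindrome = No


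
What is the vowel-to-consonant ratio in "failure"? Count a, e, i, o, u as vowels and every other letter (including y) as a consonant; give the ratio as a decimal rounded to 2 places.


Word: "failure"
Vowels (a,e,i,o,u): 4
Consonants: 3
Ratio = 4/3
= 1.33


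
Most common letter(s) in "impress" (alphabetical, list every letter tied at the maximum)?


Word: "impress"
Letter counts:
  'e': 1
  'i': 1
  'm': 1
  'p': 1
  'r': 1
  's': 2
Maximum count = 2
Most frequent = 's' (2 times each)


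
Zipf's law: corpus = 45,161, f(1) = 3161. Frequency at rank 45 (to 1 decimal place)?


Zipf's law: f(r) = f(1) / r
f(1) = 3161
f(45) = 3161 / 45
= 70.2 occurrences


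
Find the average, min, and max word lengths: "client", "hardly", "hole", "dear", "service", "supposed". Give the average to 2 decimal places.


Lengths: "client"=6, "hardly"=6, "hole"=4, "dear"=4, "service"=7, "supposed"=8
Sum = 35, Count = 6
Average = 35/6 = 5.83
= avg=5.83, min=4, max=8


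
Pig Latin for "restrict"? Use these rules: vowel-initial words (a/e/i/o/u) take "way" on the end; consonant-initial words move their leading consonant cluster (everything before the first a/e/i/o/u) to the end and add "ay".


Word: "restrict"
Starts with consonant(s) → move to end, add 'ay'
Consonant cluster: "r"
Pig Latin = "estrictray"


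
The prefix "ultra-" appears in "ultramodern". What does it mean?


Prefix: ultra-
As in: ultramodern -> ultra- + modern
Meaning = beyond


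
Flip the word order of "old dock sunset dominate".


Original: "old dock sunset dominate"
Words (1..n): old | dock | sunset | dominate
Reversed (n..1): dominate | sunset | dock | old
Result = "dominate sunset dock old"


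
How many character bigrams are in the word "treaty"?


Word: "treaty" (length 6)
Number of 2-grams = length - 2 + 1 = 6 - 2 + 1
= 5


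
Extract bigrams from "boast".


Word: "boast" (length 5)
Number of bigrams = 5 - 2 + 1 = 4
  Position 0: "bo"
  Position 1: "oa"
  Position 2: "as"
  Position 3: "st"
Bigrams = "bo", "oa", "as", "st"


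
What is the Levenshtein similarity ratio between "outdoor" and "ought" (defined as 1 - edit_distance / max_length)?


Word 1: "outdoor" (length 7)
Word 2: "ought" (length 5)
One optimal edit sequence:
  1. keep 'o'
  2. keep 'u'
  3. delete 't'  (+1)
  4. delete 'd'  (+1)
  5. substitute 'o' -> 'g'  (+1)
  6. substitute 'o' -> 'h'  (+1)
  7. substitute 'r' -> 't'  (+1)
Edit distance = 5
Max length = max(7, 5) = 7
Similarity = 1 - 5/7
= 0.2857


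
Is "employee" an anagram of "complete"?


Word 1: "complete" → sorted: ceelmopt
Word 2: "employee" → sorted: eeelmopy
Same letters? ceelmopt != eeelmopy
Anagram = No


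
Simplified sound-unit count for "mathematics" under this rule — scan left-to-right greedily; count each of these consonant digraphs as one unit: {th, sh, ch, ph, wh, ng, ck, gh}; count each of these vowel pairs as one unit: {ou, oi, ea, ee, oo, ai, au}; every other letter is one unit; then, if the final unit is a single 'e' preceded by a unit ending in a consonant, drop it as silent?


Word: "mathematics" (11 letters)
Left-to-right scan:
  (1) 'm' (letter)
  (2) 'a' (letter)
  (3) 'th' (digraph)
  (4) 'e' (letter)
  (5) 'm' (letter)
  (6) 'a' (letter)
  (7) 't' (letter)
  (8) 'i' (letter)
  (9) 'c' (letter)
  (10) 's' (letter)
Units from scan: 10
Sound units = 10 units


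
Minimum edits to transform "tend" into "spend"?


Word 1: "tend" (length 4)
Word 2: "spend" (length 5)
One optimal edit sequence (insert/delete/substitute each cost 1):
  1. insert 's'  (+1)
  2. substitute 't' -> 'p'  (+1)
  3. keep 'e'
  4. keep 'n'
  5. keep 'd'
Total edit operations: 2
Edit distance = 2


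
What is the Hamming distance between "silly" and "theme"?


Comparing character by character (same length = 5):
  Pos 0: 's' vs 't' !=
  Pos 1: 'i' vs 'h' !=
  Pos 2: 'l' vs 'e' !=
  Pos 3: 'l' vs 'm' !=
  Pos 4: 'y' vs 'e' !=
Hamming distance = 5


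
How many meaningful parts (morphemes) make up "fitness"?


Word: "fitness"
Morphemes: fit / -ness
Each morpheme carries meaning
= 2 morphemes


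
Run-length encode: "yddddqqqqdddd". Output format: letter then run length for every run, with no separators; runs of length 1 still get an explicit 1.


String: "yddddqqqqdddd"
Scanning for consecutive runs:
  'y' x 1
  'd' x 4
  'q' x 4
  'd' x 4
RLE = "y1d4q4d4"


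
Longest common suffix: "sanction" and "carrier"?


Word 1: "sanction"
Word 2: "carrier"
Comparing from end:
  Pos -1: 'n' != 'r' (stop)
LCS = "" (length 0)


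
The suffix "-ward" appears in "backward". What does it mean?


Suffix: -ward
Example: backward (back + -ward)
Meaning = in the direction of


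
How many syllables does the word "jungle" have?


Word: "jungle"
Syllable breakdown: jun · gle
Counting: 2 parts
= 2 syllables


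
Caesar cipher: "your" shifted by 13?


Word: "your"
Shift: 13
Each letter → (letter + shift) mod 26:
  'y' (24) + 13 = 11 → 'l'
  'o' (14) + 13 = 1 → 'b'
  'u' (20) + 13 = 7 → 'h'
  'r' (17) + 13 = 4 → 'e'
Result = "lbhe"


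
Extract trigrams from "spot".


Word: "spot" (length 4)
Number of trigrams = 4 - 3 + 1 = 2
  Position 0: "spo"
  Position 1: "pot"
Trigrams = "spo", "pot"


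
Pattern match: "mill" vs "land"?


Pattern of "mill": [0, 1, 2, 2]
Pattern of "land": [0, 1, 2, 3]
Patterns do not match
Same pattern = No


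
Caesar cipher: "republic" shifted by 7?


Word: "republic"
Shift: 7
Each letter → (letter + shift) mod 26:
  'r' (17) + 7 = 24 → 'y'
  'e' (4) + 7 = 11 → 'l'
  'p' (15) + 7 = 22 → 'w'
  'u' (20) + 7 = 1 → 'b'
  'b' (1) + 7 = 8 → 'i'
  'l' (11) + 7 = 18 → 's'
  'i' (8) + 7 = 15 → 'p'
  'c' (2) + 7 = 9 → 'j'
Result = "ylwbispj"


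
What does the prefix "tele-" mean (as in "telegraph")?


Prefix: tele-
Example: telegraph = tele- + graph
Meaning = distant


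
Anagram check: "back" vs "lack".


Word 1: "back" → sorted: abck
Word 2: "lack" → sorted: ackl
Same letters? abck != ackl
Anagram = No


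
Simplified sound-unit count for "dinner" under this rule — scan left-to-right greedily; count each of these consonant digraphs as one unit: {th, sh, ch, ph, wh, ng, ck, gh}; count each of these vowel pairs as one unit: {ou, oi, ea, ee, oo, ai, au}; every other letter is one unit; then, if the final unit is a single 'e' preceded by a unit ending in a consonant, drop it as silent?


Word: "dinner" (6 letters)
Left-to-right scan:
  1. 'd' (letter)
  2. 'i' (letter)
  3. 'n' (letter)
  4. 'n' (letter)
  5. 'e' (letter)
  6. 'r' (letter)
Units from scan: 6
Sound units = 6 units


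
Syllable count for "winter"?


Word: "winter"
Syllable breakdown: win / ter
Counting: 2 parts
= 2 syllables


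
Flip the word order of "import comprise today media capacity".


Original: "import comprise today media capacity"
Words (1..n): import | comprise | today | media | capacity
Reversed (n..1): capacity | media | today | comprise | import
Result = "capacity media today comprise import"


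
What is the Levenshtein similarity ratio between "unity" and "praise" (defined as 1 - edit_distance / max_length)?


Word 1: "unity" (length 5)
Word 2: "praise" (length 6)
One optimal edit sequence:
  1. insert 'p'  (+1)
  2. substitute 'u' -> 'r'  (+1)
  3. substitute 'n' -> 'a'  (+1)
  4. keep 'i'
  5. substitute 't' -> 's'  (+1)
  6. substitute 'y' -> 'e'  (+1)
Edit distance = 5
Max length = max(5, 6) = 6
Similarity = 1 - 5/6
= 0.1667


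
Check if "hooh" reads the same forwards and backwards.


Word: "hooh"
Reversed: "hooh"
Forward == Backward? hooh == hooh
Palindrome = Yes


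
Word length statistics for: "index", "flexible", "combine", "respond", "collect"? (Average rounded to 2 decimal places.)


Lengths: "index"=5, "flexible"=8, "combine"=7, "respond"=7, "collect"=7
Sum = 34, Count = 5
Average = 34/5 = 6.80
= avg=6.80, min=5, max=8


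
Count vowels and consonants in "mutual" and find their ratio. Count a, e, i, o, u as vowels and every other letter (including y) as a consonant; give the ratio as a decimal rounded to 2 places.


Word: "mutual"
Vowels (a,e,i,o,u): 3
Consonants: 3
Ratio = 3/3
= 1.00


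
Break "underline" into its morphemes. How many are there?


Word: "underline"
Morphemes: under- | line
Each morpheme carries meaning
= 2 morphemes


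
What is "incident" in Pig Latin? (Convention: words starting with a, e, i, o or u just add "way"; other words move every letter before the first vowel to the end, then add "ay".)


Word: "incident"
Starts with vowel → add 'way'
Pig Latin = "incidentway"


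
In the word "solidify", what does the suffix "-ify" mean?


Suffix: -ify
Example: solidify = solid + -ify
Meaning = to make


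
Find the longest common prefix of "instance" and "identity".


Word 1: "instance"
Word 2: "identity"
Comparing from start:
  Pos 0: 'i' == 'i'
  Pos 1: 'n' != 'd' (stop)
LCP = "i" (length 1)


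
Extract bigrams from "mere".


Word: "mere" (length 4)
Number of bigrams = 4 - 2 + 1 = 3
  Position 0: "me"
  Position 1: "er"
  Position 2: "re"
Bigrams = "me", "er", "re"


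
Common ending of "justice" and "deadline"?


Word 1: "justice"
Word 2: "deadline"
Comparing from end:
  Pos -1: 'e' == 'e'
  Pos -2: 'c' != 'n' (stop)
LCS = "e" (length 1)


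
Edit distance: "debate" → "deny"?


Word 1: "debate" (length 6)
Word 2: "deny" (length 4)
One optimal edit sequence (insert/delete/substitute each cost 1):
  1. keep 'd'
  2. keep 'e'
  3. delete 'b'  (+1)
  4. delete 'a'  (+1)
  5. substitute 't' -> 'n'  (+1)
  6. substitute 'e' -> 'y'  (+1)
Total edit operations: 4
Edit distance = 4


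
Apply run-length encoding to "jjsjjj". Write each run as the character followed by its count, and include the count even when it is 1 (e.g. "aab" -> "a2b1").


String: "jjsjjj"
Scanning for consecutive runs:
  'j' x 2
  's' x 1
  'j' x 3
RLE = "j2s1j3"


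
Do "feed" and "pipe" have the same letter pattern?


Pattern of "feed": [0, 1, 1, 2]
Pattern of "pipe": [0, 1, 0, 2]
Patterns do not match
Same pattern = No


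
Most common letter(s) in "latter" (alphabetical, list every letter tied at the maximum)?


Word: "latter"
Letter counts:
  'a': 1
  'e': 1
  'l': 1
  'r': 1
  't': 2
Maximum count = 2
Most frequent = 't' (2 times each)


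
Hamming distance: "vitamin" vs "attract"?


Comparing character by character (same length = 7):
  Pos 0: 'v' vs 'a' !=
  Pos 1: 'i' vs 't' !=
  Pos 2: 't' vs 't' =
  Pos 3: 'a' vs 'r' !=
  Pos 4: 'm' vs 'a' !=
  Pos 5: 'i' vs 'c' !=
  Pos 6: 'n' vs 't' !=
Hamming distance = 6


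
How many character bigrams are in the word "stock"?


Word: "stock" (length 5)
Number of 2-grams = length - 2 + 1 = 5 - 2 + 1
= 4


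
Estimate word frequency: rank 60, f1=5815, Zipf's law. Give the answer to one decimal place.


Zipf's law: f(r) = f(1) / r
f(1) = 5815
f(60) = 5815 / 60
= 96.9 occurrences


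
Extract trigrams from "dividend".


Word: "dividend" (length 8)
Number of trigrams = 8 - 3 + 1 = 6
  Position 0: "div"
  Position 1: "ivi"
  Position 2: "vid"
  Position 3: "ide"
  Position 4: "den"
  Position 5: "end"
Trigrams = "div", "ivi", "vid", "ide", "den", "end"


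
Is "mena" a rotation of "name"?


Word: "name", Candidate: "mena"
Method: check if candidate is substring of word+word
"namename" contains "mena"? Yes
Is rotation = Yes


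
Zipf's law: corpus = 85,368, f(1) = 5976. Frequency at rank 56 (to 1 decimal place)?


Zipf's law: f(r) = f(1) / r
f(1) = 5976
f(56) = 5976 / 56
= 106.7 occurrences


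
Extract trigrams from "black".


Word: "black" (length 5)
Number of trigrams = 5 - 3 + 1 = 3
  Position 0: "bla"
  Position 1: "lac"
  Position 2: "ack"
Trigrams = "bla", "lac", "ack"


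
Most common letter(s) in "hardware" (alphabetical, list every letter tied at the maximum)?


Word: "hardware"
Letter counts:
  'a': 2
  'd': 1
  'e': 1
  'h': 1
  'r': 2
  'w': 1
Maximum count = 2
Most frequent = 'a', 'r' (2 times each)


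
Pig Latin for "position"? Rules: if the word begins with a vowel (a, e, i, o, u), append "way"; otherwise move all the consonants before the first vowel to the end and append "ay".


Word: "position"
Starts with consonant(s) → move to end, add 'ay'
Consonant cluster: "p"
Pig Latin = "ositionpay"


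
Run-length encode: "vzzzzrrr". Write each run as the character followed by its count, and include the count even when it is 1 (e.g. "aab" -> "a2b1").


String: "vzzzzrrr"
Scanning for consecutive runs:
  'v' x 1
  'z' x 4
  'r' x 3
RLE = "v1z4r3"


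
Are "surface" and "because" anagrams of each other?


Word 1: "surface" → sorted: acefrsu
Word 2: "because" → sorted: abceesu
Same letters? acefrsu != abceesu
Anagram = No


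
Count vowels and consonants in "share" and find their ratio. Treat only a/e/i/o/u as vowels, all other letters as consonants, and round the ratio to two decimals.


Word: "share"
Vowels (a,e,i,o,u): 2
Consonants: 3
Ratio = 2/3
= 0.67


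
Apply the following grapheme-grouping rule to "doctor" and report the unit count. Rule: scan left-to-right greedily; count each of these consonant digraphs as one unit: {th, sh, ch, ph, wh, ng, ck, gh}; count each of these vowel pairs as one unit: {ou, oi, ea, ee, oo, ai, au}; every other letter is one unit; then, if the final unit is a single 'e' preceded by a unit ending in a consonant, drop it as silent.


Word: "doctor" (6 letters)
Left-to-right scan:
  1. 'd' (letter)
  2. 'o' (letter)
  3. 'c' (letter)
  4. 't' (letter)
  5. 'o' (letter)
  6. 'r' (letter)
Units from scan: 6
Sound units = 6 units


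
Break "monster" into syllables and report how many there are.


Word: "monster"
Syllable breakdown: mon-ster
Counting: 2 parts
= 2 syllables


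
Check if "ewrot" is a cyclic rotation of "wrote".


Word: "wrote", Candidate: "ewrot"
Method: check if candidate is substring of word+word
"wrotewrote" contains "ewrot"? Yes
Is rotation = Yes


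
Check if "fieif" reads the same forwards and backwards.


Word: "fieif"
Reversed: "fieif"
Forward == Backward? fieif == fieif
Palindrome = Yes


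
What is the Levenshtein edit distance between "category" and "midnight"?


Word 1: "category" (length 8)
Word 2: "midnight" (length 8)
One optimal edit sequence (insert/delete/substitute each cost 1):
  1. substitute 'c' -> 'm'  (+1)
  2. substitute 'a' -> 'i'  (+1)
  3. substitute 't' -> 'd'  (+1)
  4. substitute 'e' -> 'n'  (+1)
  5. substitute 'g' -> 'i'  (+1)
  6. substitute 'o' -> 'g'  (+1)
  7. substitute 'r' -> 'h'  (+1)
  8. substitute 'y' -> 't'  (+1)
Total edit operations: 8
Edit distance = 8


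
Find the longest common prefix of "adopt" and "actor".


Word 1: "adopt"
Word 2: "actor"
Comparing from start:
  Pos 0: 'a' == 'a'
  Pos 1: 'd' != 'c' (stop)
LCP = "a" (length 1)


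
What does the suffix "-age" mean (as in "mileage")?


Suffix: -age
Example: mileage (mile + -age)
Meaning = result / collection


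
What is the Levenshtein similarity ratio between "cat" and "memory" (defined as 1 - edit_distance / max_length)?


Word 1: "cat" (length 3)
Word 2: "memory" (length 6)
One optimal edit sequence:
  1. insert 'm'  (+1)
  2. insert 'e'  (+1)
  3. insert 'm'  (+1)
  4. substitute 'c' -> 'o'  (+1)
  5. substitute 'a' -> 'r'  (+1)
  6. substitute 't' -> 'y'  (+1)
Edit distance = 6
Max length = max(3, 6) = 6
Similarity = 1 - 6/6
= 0.0000


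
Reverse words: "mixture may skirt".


Original: "mixture may skirt"
Words (1..n): mixture | may | skirt
Reversed (n..1): skirt | may | mixture
Result = "skirt may mixture"


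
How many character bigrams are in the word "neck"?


Word: "neck" (length 4)
Number of 2-grams = length - 2 + 1 = 4 - 2 + 1
= 3


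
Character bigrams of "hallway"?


Word: "hallway" (length 7)
Number of bigrams = 7 - 2 + 1 = 6
  Position 0: "ha"
  Position 1: "al"
  Position 2: "ll"
  Position 3: "lw"
  Position 4: "wa"
  Position 5: "ay"
Bigrams = "ha", "al", "ll", "lw", "wa", "ay"


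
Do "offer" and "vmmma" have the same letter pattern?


Pattern of "offer": [0, 1, 1, 2, 3]
Pattern of "vmmma": [0, 1, 1, 1, 2]
Patterns do not match
Same pattern = No


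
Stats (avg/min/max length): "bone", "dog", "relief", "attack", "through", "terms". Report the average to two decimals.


Lengths: "bone"=4, "dog"=3, "relief"=6, "attack"=6, "through"=7, "terms"=5
Sum = 31, Count = 6
Average = 31/6 = 5.17
= avg=5.17, min=3, max=7


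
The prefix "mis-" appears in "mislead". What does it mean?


Prefix: mis-
Example: mislead = mis- + lead
Meaning = wrongly


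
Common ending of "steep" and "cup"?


Word 1: "steep"
Word 2: "cup"
Comparing from end:
  Pos -1: 'p' == 'p'
  Pos -2: 'e' != 'u' (stop)
LCS = "p" (length 1)


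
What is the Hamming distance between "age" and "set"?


Comparing character by character (same length = 3):
  Pos 0: 'a' vs 's' !=
  Pos 1: 'g' vs 'e' !=
  Pos 2: 'e' vs 't' !=
Hamming distance = 3


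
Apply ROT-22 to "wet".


Word: "wet"
Shift: 22
Each letter → (letter + shift) mod 26:
  'w' (22) + 22 = 18 → 's'
  'e' (4) + 22 = 0 → 'a'
  't' (19) + 22 = 15 → 'p'
Result = "sap"


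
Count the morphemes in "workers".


Word: "workers"
Morphemes: work + -er + -s
Each morpheme carries meaning
= 3 morphemes


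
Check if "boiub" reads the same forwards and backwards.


Word: "boiub"
Reversed: "buiob"
Forward == Backward? boiub != buiob
Palindrome = No


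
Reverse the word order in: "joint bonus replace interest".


Original: "joint bonus replace interest"
Words (1..n): joint | bonus | replace | interest
Reversed (n..1): interest | replace | bonus | joint
Result = "interest replace bonus joint"


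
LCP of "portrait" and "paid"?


Word 1: "portrait"
Word 2: "paid"
Comparing from start:
  Pos 0: 'p' == 'p'
  Pos 1: 'o' != 'a' (stop)
LCP = "p" (length 1)


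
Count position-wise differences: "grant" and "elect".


Comparing character by character (same length = 5):
  Pos 0: 'g' vs 'e' !=
  Pos 1: 'r' vs 'l' !=
  Pos 2: 'a' vs 'e' !=
  Pos 3: 'n' vs 'c' !=
  Pos 4: 't' vs 't' =
Hamming distance = 4


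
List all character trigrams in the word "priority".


Word: "priority" (length 8)
Number of trigrams = 8 - 3 + 1 = 6
  Position 0: "pri"
  Position 1: "rio"
  Position 2: "ior"
  Position 3: "ori"
  Position 4: "rit"
  Position 5: "ity"
Trigrams = "pri", "rio", "ior", "ori", "rit", "ity"


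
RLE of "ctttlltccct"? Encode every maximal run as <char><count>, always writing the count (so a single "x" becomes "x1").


String: "ctttlltccct"
Scanning for consecutive runs:
  'c' x 1
  't' x 3
  'l' x 2
  't' x 1
  'c' x 3
  't' x 1
RLE = "c1t3l2t1c3t1"


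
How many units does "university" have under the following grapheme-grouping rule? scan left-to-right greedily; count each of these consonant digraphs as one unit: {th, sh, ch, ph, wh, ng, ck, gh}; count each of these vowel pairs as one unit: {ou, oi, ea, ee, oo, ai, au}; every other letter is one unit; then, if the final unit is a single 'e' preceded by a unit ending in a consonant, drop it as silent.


Word: "university" (10 letters)
Left-to-right scan:
  [1] 'u' (letter)
  [2] 'n' (letter)
  [3] 'i' (letter)
  [4] 'v' (letter)
  [5] 'e' (letter)
  [6] 'r' (letter)
  [7] 's' (letter)
  [8] 'i' (letter)
  [9] 't' (letter)
  [10] 'y' (letter)
Units from scan: 10
Sound units = 10 units


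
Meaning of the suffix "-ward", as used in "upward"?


Suffix: -ward
Example: upward = up + -ward
Meaning = in the direction of


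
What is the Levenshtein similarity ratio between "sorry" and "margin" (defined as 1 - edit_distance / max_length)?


Word 1: "sorry" (length 5)
Word 2: "margin" (length 6)
One optimal edit sequence:
  1. substitute 's' -> 'm'  (+1)
  2. substitute 'o' -> 'a'  (+1)
  3. keep 'r'
  4. insert 'g'  (+1)
  5. substitute 'r' -> 'i'  (+1)
  6. substitute 'y' -> 'n'  (+1)
Edit distance = 5
Max length = max(5, 6) = 6
Similarity = 1 - 5/6
= 0.1667


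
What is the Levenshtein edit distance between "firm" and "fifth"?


Word 1: "firm" (length 4)
Word 2: "fifth" (length 5)
One optimal edit sequence (insert/delete/substitute each cost 1):
  1. keep 'f'
  2. keep 'i'
  3. insert 'f'  (+1)
  4. substitute 'r' -> 't'  (+1)
  5. substitute 'm' -> 'h'  (+1)
Total edit operations: 3
Edit distance = 3


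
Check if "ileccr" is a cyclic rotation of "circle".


Word: "circle", Candidate: "ileccr"
Method: check if candidate is substring of word+word
"circlecircle" contains "ileccr"? No
Is rotation = No


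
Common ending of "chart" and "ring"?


Word 1: "chart"
Word 2: "ring"
Comparing from end:
  Pos -1: 't' != 'g' (stop)
LCS = "" (length 0)


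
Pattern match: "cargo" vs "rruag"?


Pattern of "cargo": [0, 1, 2, 3, 4]
Pattern of "rruag": [0, 0, 1, 2, 3]
Patterns do not match
Same pattern = No


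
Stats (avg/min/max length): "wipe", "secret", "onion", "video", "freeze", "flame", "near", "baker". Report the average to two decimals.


Lengths: "wipe"=4, "secret"=6, "onion"=5, "video"=5, "freeze"=6, "flame"=5, "near"=4, "baker"=5
Sum = 40, Count = 8
Average = 40/8 = 5.00
= avg=5.00, min=4, max=6


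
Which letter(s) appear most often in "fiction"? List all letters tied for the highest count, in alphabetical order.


Word: "fiction"
Letter counts:
  'c': 1
  'f': 1
  'i': 2
  'n': 1
  'o': 1
  't': 1
Maximum count = 2
Most frequent = 'i' (2 times each)


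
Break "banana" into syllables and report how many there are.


Word: "banana"
Syllable breakdown: ba | na | na
Counting: 3 parts
= 3 syllables


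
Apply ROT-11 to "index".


Word: "index"
Shift: 11
Each letter → (letter + shift) mod 26:
  'i' (8) + 11 = 19 → 't'
  'n' (13) + 11 = 24 → 'y'
  'd' (3) + 11 = 14 → 'o'
  'e' (4) + 11 = 15 → 'p'
  'x' (23) + 11 = 8 → 'i'
Result = "tyopi"


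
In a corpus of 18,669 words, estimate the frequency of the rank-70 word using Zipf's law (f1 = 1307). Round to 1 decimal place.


Zipf's law: f(r) = f(1) / r
f(1) = 1307
f(70) = 1307 / 70
= 18.7 occurrences


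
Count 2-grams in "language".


Word: "language" (length 8)
Number of 2-grams = length - 2 + 1 = 8 - 2 + 1
= 7
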